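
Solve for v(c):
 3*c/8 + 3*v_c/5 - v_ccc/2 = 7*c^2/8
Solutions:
 v(c) = C1 + C2*exp(-sqrt(30)*c/5) + C3*exp(sqrt(30)*c/5) + 35*c^3/72 - 5*c^2/16 + 175*c/72


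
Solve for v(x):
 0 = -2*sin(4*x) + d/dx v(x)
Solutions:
 v(x) = C1 - cos(4*x)/2


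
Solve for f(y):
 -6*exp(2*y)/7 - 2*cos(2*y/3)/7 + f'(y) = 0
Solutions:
 f(y) = C1 + 3*exp(2*y)/7 + 3*sin(2*y/3)/7


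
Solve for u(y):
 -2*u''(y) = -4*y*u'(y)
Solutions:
 u(y) = C1 + C2*erfi(y)


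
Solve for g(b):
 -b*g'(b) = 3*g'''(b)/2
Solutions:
 g(b) = C1 + Integral(C2*airyai(-2^(1/3)*3^(2/3)*b/3) + C3*airybi(-2^(1/3)*3^(2/3)*b/3), b)


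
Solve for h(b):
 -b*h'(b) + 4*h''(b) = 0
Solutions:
 h(b) = C1 + C2*erfi(sqrt(2)*b/4)


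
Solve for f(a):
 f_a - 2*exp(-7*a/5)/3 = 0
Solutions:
 f(a) = C1 - 10*exp(-7*a/5)/21


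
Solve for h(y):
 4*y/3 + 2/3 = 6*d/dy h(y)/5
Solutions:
 h(y) = C1 + 5*y^2/9 + 5*y/9


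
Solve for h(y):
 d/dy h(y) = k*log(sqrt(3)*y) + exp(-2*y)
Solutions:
 h(y) = C1 + k*y*log(y) + k*y*(-1 + log(3)/2) - exp(-2*y)/2


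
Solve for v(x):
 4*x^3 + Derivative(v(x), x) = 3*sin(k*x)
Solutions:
 v(x) = C1 - x^4 - 3*cos(k*x)/k


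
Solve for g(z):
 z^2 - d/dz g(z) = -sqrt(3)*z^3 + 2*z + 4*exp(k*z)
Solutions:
 g(z) = C1 + sqrt(3)*z^4/4 + z^3/3 - z^2 - 4*exp(k*z)/k


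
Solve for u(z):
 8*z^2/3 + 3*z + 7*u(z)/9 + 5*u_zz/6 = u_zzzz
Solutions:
 u(z) = C1*exp(-sqrt(3)*z*sqrt(5 + sqrt(137))/6) + C2*exp(sqrt(3)*z*sqrt(5 + sqrt(137))/6) + C3*sin(sqrt(3)*z*sqrt(-5 + sqrt(137))/6) + C4*cos(sqrt(3)*z*sqrt(-5 + sqrt(137))/6) - 24*z^2/7 - 27*z/7 + 360/49


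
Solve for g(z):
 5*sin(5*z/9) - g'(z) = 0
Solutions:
 g(z) = C1 - 9*cos(5*z/9)


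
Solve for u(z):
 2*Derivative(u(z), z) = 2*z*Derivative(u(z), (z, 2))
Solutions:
 u(z) = C1 + C2*z^2


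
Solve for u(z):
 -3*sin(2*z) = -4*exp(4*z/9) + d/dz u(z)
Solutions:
 u(z) = C1 + 9*exp(4*z/9) + 3*cos(2*z)/2


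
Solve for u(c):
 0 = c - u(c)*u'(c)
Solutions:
 u(c) = -sqrt(C1 + c^2)
 u(c) = sqrt(C1 + c^2)


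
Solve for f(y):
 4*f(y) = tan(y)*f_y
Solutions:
 f(y) = C1*sin(y)^4


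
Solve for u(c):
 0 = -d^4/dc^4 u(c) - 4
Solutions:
 u(c) = C1 + C2*c + C3*c^2 + C4*c^3 - c^4/6


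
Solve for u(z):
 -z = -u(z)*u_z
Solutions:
 u(z) = -sqrt(C1 + z^2)
 u(z) = sqrt(C1 + z^2)


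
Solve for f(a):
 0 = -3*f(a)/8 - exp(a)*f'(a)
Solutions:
 f(a) = C1*exp(3*exp(-a)/8)


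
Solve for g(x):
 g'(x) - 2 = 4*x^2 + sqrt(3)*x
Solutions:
 g(x) = C1 + 4*x^3/3 + sqrt(3)*x^2/2 + 2*x


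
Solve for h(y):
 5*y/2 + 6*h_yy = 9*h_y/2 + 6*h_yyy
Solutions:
 h(y) = C1 + 5*y^2/18 + 20*y/27 + (C2*sin(sqrt(2)*y/2) + C3*cos(sqrt(2)*y/2))*exp(y/2)


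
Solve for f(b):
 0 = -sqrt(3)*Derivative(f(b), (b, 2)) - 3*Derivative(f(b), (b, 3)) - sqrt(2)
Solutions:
 f(b) = C1 + C2*b + C3*exp(-sqrt(3)*b/3) - sqrt(6)*b^2/6


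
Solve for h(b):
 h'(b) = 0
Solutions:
 h(b) = C1


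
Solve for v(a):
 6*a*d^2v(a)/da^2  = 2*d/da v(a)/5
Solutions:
 v(a) = C1 + C2*a^(16/15)


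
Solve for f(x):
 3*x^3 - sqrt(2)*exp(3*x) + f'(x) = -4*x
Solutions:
 f(x) = C1 - 3*x^4/4 - 2*x^2 + sqrt(2)*exp(3*x)/3


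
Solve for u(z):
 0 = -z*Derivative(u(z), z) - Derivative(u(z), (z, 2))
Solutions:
 u(z) = C1 + C2*erf(sqrt(2)*z/2)


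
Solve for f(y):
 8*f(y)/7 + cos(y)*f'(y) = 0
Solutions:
 f(y) = C1*(sin(y) - 1)^(4/7)/(sin(y) + 1)^(4/7)


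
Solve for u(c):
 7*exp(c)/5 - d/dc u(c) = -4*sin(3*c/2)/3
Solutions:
 u(c) = C1 + 7*exp(c)/5 - 8*cos(3*c/2)/9


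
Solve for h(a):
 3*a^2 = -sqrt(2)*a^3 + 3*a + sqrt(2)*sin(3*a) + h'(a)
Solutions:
 h(a) = C1 + sqrt(2)*a^4/4 + a^3 - 3*a^2/2 + sqrt(2)*cos(3*a)/3


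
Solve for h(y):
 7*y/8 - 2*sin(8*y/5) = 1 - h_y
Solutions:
 h(y) = C1 - 7*y^2/16 + y - 5*cos(8*y/5)/4


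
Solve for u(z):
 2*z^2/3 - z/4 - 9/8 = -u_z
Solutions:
 u(z) = C1 - 2*z^3/9 + z^2/8 + 9*z/8


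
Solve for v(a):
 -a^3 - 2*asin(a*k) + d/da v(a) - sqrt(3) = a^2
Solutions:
 v(a) = C1 + a^4/4 + a^3/3 + sqrt(3)*a + 2*Piecewise((a*asin(a*k) + sqrt(-a^2*k^2 + 1)/k, Ne(k, 0)), (0, True))


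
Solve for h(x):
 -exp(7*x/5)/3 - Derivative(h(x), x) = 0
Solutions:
 h(x) = C1 - 5*exp(7*x/5)/21


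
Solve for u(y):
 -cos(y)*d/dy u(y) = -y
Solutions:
 u(y) = C1 + Integral(y/cos(y), y)


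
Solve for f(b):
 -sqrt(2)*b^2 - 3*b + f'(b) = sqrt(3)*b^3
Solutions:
 f(b) = C1 + sqrt(3)*b^4/4 + sqrt(2)*b^3/3 + 3*b^2/2


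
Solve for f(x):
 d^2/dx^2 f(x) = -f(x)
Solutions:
 f(x) = C1*sin(x) + C2*cos(x)


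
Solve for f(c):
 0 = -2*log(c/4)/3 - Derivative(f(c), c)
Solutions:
 f(c) = C1 - 2*c*log(c)/3 + 2*c/3 + 4*c*log(2)/3


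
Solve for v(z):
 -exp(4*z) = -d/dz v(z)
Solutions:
 v(z) = C1 + exp(4*z)/4


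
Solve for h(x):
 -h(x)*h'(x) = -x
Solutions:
 h(x) = -sqrt(C1 + x^2)
 h(x) = sqrt(C1 + x^2)


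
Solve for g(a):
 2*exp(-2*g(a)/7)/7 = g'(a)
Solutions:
 g(a) = 7*log(-sqrt(C1 + 2*a)) - 7*log(7) + 7*log(2)/2
 g(a) = 7*log(C1 + 2*a)/2 - 7*log(7) + 7*log(2)/2


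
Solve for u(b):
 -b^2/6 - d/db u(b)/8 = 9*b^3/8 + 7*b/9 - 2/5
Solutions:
 u(b) = C1 - 9*b^4/4 - 4*b^3/9 - 28*b^2/9 + 16*b/5


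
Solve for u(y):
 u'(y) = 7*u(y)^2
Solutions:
 u(y) = -1/(C1 + 7*y)


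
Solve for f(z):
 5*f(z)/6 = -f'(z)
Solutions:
 f(z) = C1*exp(-5*z/6)


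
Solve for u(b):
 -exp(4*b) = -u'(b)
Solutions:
 u(b) = C1 + exp(4*b)/4


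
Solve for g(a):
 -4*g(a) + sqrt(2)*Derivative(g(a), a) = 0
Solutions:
 g(a) = C1*exp(2*sqrt(2)*a)


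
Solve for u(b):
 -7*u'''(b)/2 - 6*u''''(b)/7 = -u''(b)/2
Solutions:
 u(b) = C1 + C2*b + C3*exp(b*(-49 + sqrt(2737))/24) + C4*exp(-b*(49 + sqrt(2737))/24)


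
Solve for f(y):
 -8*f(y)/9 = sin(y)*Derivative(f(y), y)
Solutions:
 f(y) = C1*(cos(y) + 1)^(4/9)/(cos(y) - 1)^(4/9)


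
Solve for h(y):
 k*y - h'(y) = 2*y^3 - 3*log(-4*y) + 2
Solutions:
 h(y) = C1 + k*y^2/2 - y^4/2 + 3*y*log(-y) + y*(-5 + 6*log(2))


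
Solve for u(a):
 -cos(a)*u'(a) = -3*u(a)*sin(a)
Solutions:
 u(a) = C1/cos(a)^3


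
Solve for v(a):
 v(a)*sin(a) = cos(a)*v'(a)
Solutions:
 v(a) = C1/cos(a)


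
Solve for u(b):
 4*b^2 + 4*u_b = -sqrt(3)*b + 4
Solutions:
 u(b) = C1 - b^3/3 - sqrt(3)*b^2/8 + b


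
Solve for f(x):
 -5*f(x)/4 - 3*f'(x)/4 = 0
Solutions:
 f(x) = C1*exp(-5*x/3)


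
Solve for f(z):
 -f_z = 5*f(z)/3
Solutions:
 f(z) = C1*exp(-5*z/3)


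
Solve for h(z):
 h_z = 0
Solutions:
 h(z) = C1


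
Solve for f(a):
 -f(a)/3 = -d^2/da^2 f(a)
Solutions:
 f(a) = C1*exp(-sqrt(3)*a/3) + C2*exp(sqrt(3)*a/3)


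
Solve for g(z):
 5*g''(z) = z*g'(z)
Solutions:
 g(z) = C1 + C2*erfi(sqrt(10)*z/10)


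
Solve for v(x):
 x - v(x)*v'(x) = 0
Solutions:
 v(x) = -sqrt(C1 + x^2)
 v(x) = sqrt(C1 + x^2)


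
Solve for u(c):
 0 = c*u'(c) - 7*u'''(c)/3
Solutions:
 u(c) = C1 + Integral(C2*airyai(3^(1/3)*7^(2/3)*c/7) + C3*airybi(3^(1/3)*7^(2/3)*c/7), c)


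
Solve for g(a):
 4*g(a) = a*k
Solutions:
 g(a) = a*k/4


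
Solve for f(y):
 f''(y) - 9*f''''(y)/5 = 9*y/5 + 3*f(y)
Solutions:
 f(y) = -3*y/5 + (C1*sin(3^(3/4)*5^(1/4)*y*sin(atan(sqrt(515)/5)/2)/3) + C2*cos(3^(3/4)*5^(1/4)*y*sin(atan(sqrt(515)/5)/2)/3))*exp(-3^(3/4)*5^(1/4)*y*cos(atan(sqrt(515)/5)/2)/3) + (C3*sin(3^(3/4)*5^(1/4)*y*sin(atan(sqrt(515)/5)/2)/3) + C4*cos(3^(3/4)*5^(1/4)*y*sin(atan(sqrt(515)/5)/2)/3))*exp(3^(3/4)*5^(1/4)*y*cos(atan(sqrt(515)/5)/2)/3)


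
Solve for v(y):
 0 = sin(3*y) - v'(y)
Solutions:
 v(y) = C1 - cos(3*y)/3


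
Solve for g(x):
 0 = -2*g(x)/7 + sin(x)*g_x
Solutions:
 g(x) = C1*(cos(x) - 1)^(1/7)/(cos(x) + 1)^(1/7)


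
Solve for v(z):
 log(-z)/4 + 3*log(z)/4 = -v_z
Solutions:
 v(z) = C1 - z*log(z) + z*(1 - I*pi/4)


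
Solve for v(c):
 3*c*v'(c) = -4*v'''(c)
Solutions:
 v(c) = C1 + Integral(C2*airyai(-6^(1/3)*c/2) + C3*airybi(-6^(1/3)*c/2), c)


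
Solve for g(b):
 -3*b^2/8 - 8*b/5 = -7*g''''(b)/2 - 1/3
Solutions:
 g(b) = C1 + C2*b + C3*b^2 + C4*b^3 + b^6/3360 + 2*b^5/525 - b^4/252


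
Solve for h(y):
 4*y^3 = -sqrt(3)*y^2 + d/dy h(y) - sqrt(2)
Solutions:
 h(y) = C1 + y^4 + sqrt(3)*y^3/3 + sqrt(2)*y


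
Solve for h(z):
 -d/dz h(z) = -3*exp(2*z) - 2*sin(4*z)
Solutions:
 h(z) = C1 + 3*exp(2*z)/2 - cos(4*z)/2


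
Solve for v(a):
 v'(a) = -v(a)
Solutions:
 v(a) = C1*exp(-a)


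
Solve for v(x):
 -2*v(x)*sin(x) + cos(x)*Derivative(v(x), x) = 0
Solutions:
 v(x) = C1/cos(x)^2


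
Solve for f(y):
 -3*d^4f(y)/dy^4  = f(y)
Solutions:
 f(y) = (C1*sin(sqrt(2)*3^(3/4)*y/6) + C2*cos(sqrt(2)*3^(3/4)*y/6))*exp(-sqrt(2)*3^(3/4)*y/6) + (C3*sin(sqrt(2)*3^(3/4)*y/6) + C4*cos(sqrt(2)*3^(3/4)*y/6))*exp(sqrt(2)*3^(3/4)*y/6)


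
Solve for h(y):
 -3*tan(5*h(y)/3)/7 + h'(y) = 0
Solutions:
 h(y) = -3*asin(C1*exp(5*y/7))/5 + 3*pi/5
 h(y) = 3*asin(C1*exp(5*y/7))/5


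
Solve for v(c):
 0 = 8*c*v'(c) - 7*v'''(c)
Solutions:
 v(c) = C1 + Integral(C2*airyai(2*7^(2/3)*c/7) + C3*airybi(2*7^(2/3)*c/7), c)


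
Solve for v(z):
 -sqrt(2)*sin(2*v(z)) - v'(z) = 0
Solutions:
 v(z) = pi - acos((-C1 - exp(4*sqrt(2)*z))/(C1 - exp(4*sqrt(2)*z)))/2
 v(z) = acos((-C1 - exp(4*sqrt(2)*z))/(C1 - exp(4*sqrt(2)*z)))/2


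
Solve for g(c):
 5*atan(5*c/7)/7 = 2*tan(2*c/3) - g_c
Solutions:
 g(c) = C1 - 5*c*atan(5*c/7)/7 + log(25*c^2 + 49)/2 - 3*log(cos(2*c/3))


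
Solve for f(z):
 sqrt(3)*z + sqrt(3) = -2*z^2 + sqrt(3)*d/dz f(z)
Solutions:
 f(z) = C1 + 2*sqrt(3)*z^3/9 + z^2/2 + z


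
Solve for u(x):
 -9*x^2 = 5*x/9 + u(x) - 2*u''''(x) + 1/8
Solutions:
 u(x) = C1*exp(-2^(3/4)*x/2) + C2*exp(2^(3/4)*x/2) + C3*sin(2^(3/4)*x/2) + C4*cos(2^(3/4)*x/2) - 9*x^2 - 5*x/9 - 1/8


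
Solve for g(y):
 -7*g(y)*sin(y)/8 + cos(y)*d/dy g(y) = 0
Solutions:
 g(y) = C1/cos(y)^(7/8)


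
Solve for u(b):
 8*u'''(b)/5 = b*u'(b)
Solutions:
 u(b) = C1 + Integral(C2*airyai(5^(1/3)*b/2) + C3*airybi(5^(1/3)*b/2), b)


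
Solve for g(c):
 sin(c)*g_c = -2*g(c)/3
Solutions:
 g(c) = C1*(cos(c) + 1)^(1/3)/(cos(c) - 1)^(1/3)


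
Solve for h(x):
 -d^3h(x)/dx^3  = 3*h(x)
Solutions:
 h(x) = C3*exp(-3^(1/3)*x) + (C1*sin(3^(5/6)*x/2) + C2*cos(3^(5/6)*x/2))*exp(3^(1/3)*x/2)


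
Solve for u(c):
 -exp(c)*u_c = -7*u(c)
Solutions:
 u(c) = C1*exp(-7*exp(-c))


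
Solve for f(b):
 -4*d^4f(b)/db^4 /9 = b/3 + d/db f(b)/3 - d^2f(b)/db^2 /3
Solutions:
 f(b) = C1 + C2*exp(b*((2*sqrt(2) + 3)^(-1/3) + (2*sqrt(2) + 3)^(1/3))/4)*sin(sqrt(3)*b*(-(2*sqrt(2) + 3)^(1/3) + (2*sqrt(2) + 3)^(-1/3))/4) + C3*exp(b*((2*sqrt(2) + 3)^(-1/3) + (2*sqrt(2) + 3)^(1/3))/4)*cos(sqrt(3)*b*(-(2*sqrt(2) + 3)^(1/3) + (2*sqrt(2) + 3)^(-1/3))/4) + C4*exp(-b*((2*sqrt(2) + 3)^(-1/3) + (2*sqrt(2) + 3)^(1/3))/2) - b^2/2 - b


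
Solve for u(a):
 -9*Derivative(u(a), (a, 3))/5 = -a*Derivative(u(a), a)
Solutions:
 u(a) = C1 + Integral(C2*airyai(15^(1/3)*a/3) + C3*airybi(15^(1/3)*a/3), a)


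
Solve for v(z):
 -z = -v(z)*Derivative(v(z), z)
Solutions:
 v(z) = -sqrt(C1 + z^2)
 v(z) = sqrt(C1 + z^2)


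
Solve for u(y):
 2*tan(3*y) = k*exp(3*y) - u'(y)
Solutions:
 u(y) = C1 + k*exp(3*y)/3 + 2*log(cos(3*y))/3


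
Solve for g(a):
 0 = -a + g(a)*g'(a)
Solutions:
 g(a) = -sqrt(C1 + a^2)
 g(a) = sqrt(C1 + a^2)


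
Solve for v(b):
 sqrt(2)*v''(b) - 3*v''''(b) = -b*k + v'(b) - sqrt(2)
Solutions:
 v(b) = C1 + C2*exp(b*(2*2^(5/6)/(sqrt(81 - 8*sqrt(2)) + 9)^(1/3) + 2^(2/3)*(sqrt(81 - 8*sqrt(2)) + 9)^(1/3))/12)*sin(sqrt(3)*b*(-2*2^(5/6)/(sqrt(81 - 8*sqrt(2)) + 9)^(1/3) + 2^(2/3)*(sqrt(81 - 8*sqrt(2)) + 9)^(1/3))/12) + C3*exp(b*(2*2^(5/6)/(sqrt(81 - 8*sqrt(2)) + 9)^(1/3) + 2^(2/3)*(sqrt(81 - 8*sqrt(2)) + 9)^(1/3))/12)*cos(sqrt(3)*b*(-2*2^(5/6)/(sqrt(81 - 8*sqrt(2)) + 9)^(1/3) + 2^(2/3)*(sqrt(81 - 8*sqrt(2)) + 9)^(1/3))/12) + C4*exp(-b*(2*2^(5/6)/(sqrt(81 - 8*sqrt(2)) + 9)^(1/3) + 2^(2/3)*(sqrt(81 - 8*sqrt(2)) + 9)^(1/3))/6) + b^2*k/2 + sqrt(2)*b*k + sqrt(2)*b


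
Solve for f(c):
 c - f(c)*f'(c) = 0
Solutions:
 f(c) = -sqrt(C1 + c^2)
 f(c) = sqrt(C1 + c^2)


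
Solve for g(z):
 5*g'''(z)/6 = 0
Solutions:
 g(z) = C1 + C2*z + C3*z^2


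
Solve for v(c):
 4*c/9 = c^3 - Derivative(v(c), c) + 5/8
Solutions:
 v(c) = C1 + c^4/4 - 2*c^2/9 + 5*c/8


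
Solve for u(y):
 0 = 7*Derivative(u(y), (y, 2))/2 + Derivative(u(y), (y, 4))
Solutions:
 u(y) = C1 + C2*y + C3*sin(sqrt(14)*y/2) + C4*cos(sqrt(14)*y/2)


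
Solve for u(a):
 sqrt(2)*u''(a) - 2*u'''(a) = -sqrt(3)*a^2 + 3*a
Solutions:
 u(a) = C1 + C2*a + C3*exp(sqrt(2)*a/2) - sqrt(6)*a^4/24 + a^3*(-4*sqrt(3) + 3*sqrt(2))/12 + a^2*(3/2 - sqrt(6))


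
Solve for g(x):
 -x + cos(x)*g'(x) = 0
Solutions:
 g(x) = C1 + Integral(x/cos(x), x)


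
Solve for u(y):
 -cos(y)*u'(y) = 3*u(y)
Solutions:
 u(y) = C1*(sin(y) - 1)^(3/2)/(sin(y) + 1)^(3/2)


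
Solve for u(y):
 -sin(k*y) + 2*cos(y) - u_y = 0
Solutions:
 u(y) = C1 + 2*sin(y) + cos(k*y)/k


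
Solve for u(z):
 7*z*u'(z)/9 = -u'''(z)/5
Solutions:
 u(z) = C1 + Integral(C2*airyai(-105^(1/3)*z/3) + C3*airybi(-105^(1/3)*z/3), z)


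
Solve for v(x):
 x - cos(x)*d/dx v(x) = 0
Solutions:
 v(x) = C1 + Integral(x/cos(x), x)


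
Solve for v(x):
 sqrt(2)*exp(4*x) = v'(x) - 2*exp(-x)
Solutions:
 v(x) = C1 + sqrt(2)*exp(4*x)/4 - 2*exp(-x)


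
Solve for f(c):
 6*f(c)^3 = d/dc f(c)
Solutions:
 f(c) = -sqrt(2)*sqrt(-1/(C1 + 6*c))/2
 f(c) = sqrt(2)*sqrt(-1/(C1 + 6*c))/2


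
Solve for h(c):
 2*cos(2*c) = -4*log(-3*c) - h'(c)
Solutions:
 h(c) = C1 - 4*c*log(-c) - 4*c*log(3) + 4*c - sin(2*c)


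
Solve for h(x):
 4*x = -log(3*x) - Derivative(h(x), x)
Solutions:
 h(x) = C1 - 2*x^2 - x*log(x) - x*log(3) + x


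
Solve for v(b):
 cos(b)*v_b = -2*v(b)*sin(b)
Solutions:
 v(b) = C1*cos(b)^2


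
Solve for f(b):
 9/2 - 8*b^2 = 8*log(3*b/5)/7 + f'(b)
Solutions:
 f(b) = C1 - 8*b^3/3 - 8*b*log(b)/7 - 8*b*log(3)/7 + 8*b*log(5)/7 + 79*b/14


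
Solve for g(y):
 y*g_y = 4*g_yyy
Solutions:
 g(y) = C1 + Integral(C2*airyai(2^(1/3)*y/2) + C3*airybi(2^(1/3)*y/2), y)


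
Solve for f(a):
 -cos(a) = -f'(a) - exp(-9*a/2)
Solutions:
 f(a) = C1 + sin(a) + 2*exp(-9*a/2)/9


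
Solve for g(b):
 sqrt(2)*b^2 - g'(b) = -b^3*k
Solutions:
 g(b) = C1 + b^4*k/4 + sqrt(2)*b^3/3


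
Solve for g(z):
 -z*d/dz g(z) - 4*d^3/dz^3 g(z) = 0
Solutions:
 g(z) = C1 + Integral(C2*airyai(-2^(1/3)*z/2) + C3*airybi(-2^(1/3)*z/2), z)


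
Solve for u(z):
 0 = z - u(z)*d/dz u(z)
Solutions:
 u(z) = -sqrt(C1 + z^2)
 u(z) = sqrt(C1 + z^2)


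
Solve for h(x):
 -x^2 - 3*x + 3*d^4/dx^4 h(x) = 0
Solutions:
 h(x) = C1 + C2*x + C3*x^2 + C4*x^3 + x^6/1080 + x^5/120


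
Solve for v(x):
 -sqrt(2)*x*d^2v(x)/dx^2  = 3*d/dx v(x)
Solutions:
 v(x) = C1 + C2*x^(1 - 3*sqrt(2)/2)


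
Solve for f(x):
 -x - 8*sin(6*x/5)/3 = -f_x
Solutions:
 f(x) = C1 + x^2/2 - 20*cos(6*x/5)/9


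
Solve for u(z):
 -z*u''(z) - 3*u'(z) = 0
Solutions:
 u(z) = C1 + C2/z^2


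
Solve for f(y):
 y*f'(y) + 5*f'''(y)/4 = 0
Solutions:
 f(y) = C1 + Integral(C2*airyai(-10^(2/3)*y/5) + C3*airybi(-10^(2/3)*y/5), y)


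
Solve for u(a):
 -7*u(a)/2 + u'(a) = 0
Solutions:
 u(a) = C1*exp(7*a/2)


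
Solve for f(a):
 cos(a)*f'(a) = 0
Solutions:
 f(a) = C1


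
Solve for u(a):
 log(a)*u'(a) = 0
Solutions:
 u(a) = C1


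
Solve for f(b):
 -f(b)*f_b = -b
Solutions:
 f(b) = -sqrt(C1 + b^2)
 f(b) = sqrt(C1 + b^2)


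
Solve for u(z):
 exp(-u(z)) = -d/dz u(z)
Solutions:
 u(z) = log(C1 - z)


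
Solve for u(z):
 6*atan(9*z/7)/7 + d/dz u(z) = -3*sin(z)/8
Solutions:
 u(z) = C1 - 6*z*atan(9*z/7)/7 + log(81*z^2 + 49)/3 + 3*cos(z)/8


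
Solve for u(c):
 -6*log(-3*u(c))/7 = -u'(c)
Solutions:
 -7*Integral(1/(log(-_y) + log(3)), (_y, u(c)))/6 = C1 - c


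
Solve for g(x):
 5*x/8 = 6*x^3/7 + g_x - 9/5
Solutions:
 g(x) = C1 - 3*x^4/14 + 5*x^2/16 + 9*x/5


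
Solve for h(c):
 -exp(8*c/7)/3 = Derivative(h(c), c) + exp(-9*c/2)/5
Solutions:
 h(c) = C1 - 7*exp(8*c/7)/24 + 2*exp(-9*c/2)/45


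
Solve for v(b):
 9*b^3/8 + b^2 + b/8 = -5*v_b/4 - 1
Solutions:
 v(b) = C1 - 9*b^4/40 - 4*b^3/15 - b^2/20 - 4*b/5


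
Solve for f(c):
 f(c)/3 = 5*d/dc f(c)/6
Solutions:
 f(c) = C1*exp(2*c/5)


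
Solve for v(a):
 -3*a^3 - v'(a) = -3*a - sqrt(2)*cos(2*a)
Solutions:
 v(a) = C1 - 3*a^4/4 + 3*a^2/2 + sqrt(2)*sin(2*a)/2


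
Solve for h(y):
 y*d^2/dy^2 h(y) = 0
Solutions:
 h(y) = C1 + C2*y


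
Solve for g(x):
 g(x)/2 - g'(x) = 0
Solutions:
 g(x) = C1*exp(x/2)


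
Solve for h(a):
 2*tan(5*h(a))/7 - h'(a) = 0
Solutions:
 h(a) = -asin(C1*exp(10*a/7))/5 + pi/5
 h(a) = asin(C1*exp(10*a/7))/5


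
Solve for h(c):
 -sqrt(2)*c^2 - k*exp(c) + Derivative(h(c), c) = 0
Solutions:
 h(c) = C1 + sqrt(2)*c^3/3 + k*exp(c)


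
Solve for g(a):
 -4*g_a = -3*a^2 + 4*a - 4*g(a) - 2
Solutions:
 g(a) = C1*exp(a) - 3*a^2/4 - a/2 - 1


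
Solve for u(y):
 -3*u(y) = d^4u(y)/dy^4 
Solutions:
 u(y) = (C1*sin(sqrt(2)*3^(1/4)*y/2) + C2*cos(sqrt(2)*3^(1/4)*y/2))*exp(-sqrt(2)*3^(1/4)*y/2) + (C3*sin(sqrt(2)*3^(1/4)*y/2) + C4*cos(sqrt(2)*3^(1/4)*y/2))*exp(sqrt(2)*3^(1/4)*y/2)


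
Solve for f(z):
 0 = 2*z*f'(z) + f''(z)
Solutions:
 f(z) = C1 + C2*erf(z)


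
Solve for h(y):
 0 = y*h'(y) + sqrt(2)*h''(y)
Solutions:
 h(y) = C1 + C2*erf(2^(1/4)*y/2)


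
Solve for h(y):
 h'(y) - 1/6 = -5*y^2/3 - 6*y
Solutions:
 h(y) = C1 - 5*y^3/9 - 3*y^2 + y/6


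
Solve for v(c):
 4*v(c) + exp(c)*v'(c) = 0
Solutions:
 v(c) = C1*exp(4*exp(-c))


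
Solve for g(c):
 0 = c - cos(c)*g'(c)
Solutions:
 g(c) = C1 + Integral(c/cos(c), c)


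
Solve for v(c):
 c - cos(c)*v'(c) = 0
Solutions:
 v(c) = C1 + Integral(c/cos(c), c)


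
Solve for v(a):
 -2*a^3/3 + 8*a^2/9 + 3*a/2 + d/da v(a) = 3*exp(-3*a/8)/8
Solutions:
 v(a) = C1 + a^4/6 - 8*a^3/27 - 3*a^2/4 - 1/exp(a)^(3/8)


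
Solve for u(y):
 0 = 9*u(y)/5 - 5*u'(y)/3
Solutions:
 u(y) = C1*exp(27*y/25)


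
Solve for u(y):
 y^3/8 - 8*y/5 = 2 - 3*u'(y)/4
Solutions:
 u(y) = C1 - y^4/24 + 16*y^2/15 + 8*y/3


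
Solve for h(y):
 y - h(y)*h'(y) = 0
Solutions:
 h(y) = -sqrt(C1 + y^2)
 h(y) = sqrt(C1 + y^2)


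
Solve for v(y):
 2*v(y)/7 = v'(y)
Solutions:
 v(y) = C1*exp(2*y/7)


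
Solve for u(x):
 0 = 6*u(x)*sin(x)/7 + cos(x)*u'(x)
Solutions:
 u(x) = C1*cos(x)^(6/7)


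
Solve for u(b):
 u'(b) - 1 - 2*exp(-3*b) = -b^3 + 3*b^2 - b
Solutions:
 u(b) = C1 - b^4/4 + b^3 - b^2/2 + b - 2*exp(-3*b)/3


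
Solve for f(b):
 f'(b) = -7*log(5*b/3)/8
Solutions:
 f(b) = C1 - 7*b*log(b)/8 - 7*b*log(5)/8 + 7*b/8 + 7*b*log(3)/8


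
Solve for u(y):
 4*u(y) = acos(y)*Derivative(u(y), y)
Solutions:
 u(y) = C1*exp(4*Integral(1/acos(y), y))


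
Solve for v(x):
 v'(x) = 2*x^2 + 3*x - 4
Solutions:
 v(x) = C1 + 2*x^3/3 + 3*x^2/2 - 4*x


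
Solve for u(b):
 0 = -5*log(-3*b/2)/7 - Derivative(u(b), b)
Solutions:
 u(b) = C1 - 5*b*log(-b)/7 + 5*b*(-log(3) + log(2) + 1)/7


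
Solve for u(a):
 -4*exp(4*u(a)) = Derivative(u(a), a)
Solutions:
 u(a) = log(-I*(1/(C1 + 16*a))^(1/4))
 u(a) = log(I*(1/(C1 + 16*a))^(1/4))
 u(a) = log(-(1/(C1 + 16*a))^(1/4))
 u(a) = log(1/(C1 + 16*a))/4


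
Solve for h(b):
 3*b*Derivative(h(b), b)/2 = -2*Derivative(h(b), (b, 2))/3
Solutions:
 h(b) = C1 + C2*erf(3*sqrt(2)*b/4)


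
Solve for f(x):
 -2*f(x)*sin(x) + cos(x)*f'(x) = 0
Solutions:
 f(x) = C1/cos(x)^2


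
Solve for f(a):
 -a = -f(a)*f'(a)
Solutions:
 f(a) = -sqrt(C1 + a^2)
 f(a) = sqrt(C1 + a^2)


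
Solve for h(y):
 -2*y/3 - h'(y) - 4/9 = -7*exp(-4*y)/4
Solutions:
 h(y) = C1 - y^2/3 - 4*y/9 - 7*exp(-4*y)/16


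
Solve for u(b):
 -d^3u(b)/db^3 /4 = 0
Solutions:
 u(b) = C1 + C2*b + C3*b^2


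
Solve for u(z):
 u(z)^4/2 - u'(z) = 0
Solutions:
 u(z) = 2^(1/3)*(-1/(C1 + 3*z))^(1/3)
 u(z) = 2^(1/3)*(-1/(C1 + z))^(1/3)*(-3^(2/3) - 3*3^(1/6)*I)/6
 u(z) = 2^(1/3)*(-1/(C1 + z))^(1/3)*(-3^(2/3) + 3*3^(1/6)*I)/6


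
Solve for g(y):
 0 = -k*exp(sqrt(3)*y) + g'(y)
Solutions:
 g(y) = C1 + sqrt(3)*k*exp(sqrt(3)*y)/3


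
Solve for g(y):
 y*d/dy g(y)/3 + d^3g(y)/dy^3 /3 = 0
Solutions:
 g(y) = C1 + Integral(C2*airyai(-y) + C3*airybi(-y), y)


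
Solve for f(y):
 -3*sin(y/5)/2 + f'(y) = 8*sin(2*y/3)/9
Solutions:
 f(y) = C1 - 15*cos(y/5)/2 - 4*cos(2*y/3)/3


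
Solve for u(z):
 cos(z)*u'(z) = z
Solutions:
 u(z) = C1 + Integral(z/cos(z), z)


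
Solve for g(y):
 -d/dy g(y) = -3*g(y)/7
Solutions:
 g(y) = C1*exp(3*y/7)


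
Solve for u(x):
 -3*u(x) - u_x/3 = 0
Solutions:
 u(x) = C1*exp(-9*x)


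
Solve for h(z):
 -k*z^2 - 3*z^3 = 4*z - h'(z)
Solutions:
 h(z) = C1 + k*z^3/3 + 3*z^4/4 + 2*z^2


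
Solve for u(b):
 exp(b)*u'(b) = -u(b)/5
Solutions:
 u(b) = C1*exp(exp(-b)/5)


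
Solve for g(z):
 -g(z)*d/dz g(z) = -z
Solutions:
 g(z) = -sqrt(C1 + z^2)
 g(z) = sqrt(C1 + z^2)


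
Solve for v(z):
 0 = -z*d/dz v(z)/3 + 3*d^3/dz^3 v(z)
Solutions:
 v(z) = C1 + Integral(C2*airyai(3^(1/3)*z/3) + C3*airybi(3^(1/3)*z/3), z)


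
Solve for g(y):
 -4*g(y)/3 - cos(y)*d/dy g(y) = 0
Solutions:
 g(y) = C1*(sin(y) - 1)^(2/3)/(sin(y) + 1)^(2/3)


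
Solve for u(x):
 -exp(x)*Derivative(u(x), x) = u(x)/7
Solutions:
 u(x) = C1*exp(exp(-x)/7)


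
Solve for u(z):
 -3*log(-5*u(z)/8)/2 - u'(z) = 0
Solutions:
 2*Integral(1/(log(-_y) - 3*log(2) + log(5)), (_y, u(z)))/3 = C1 - z


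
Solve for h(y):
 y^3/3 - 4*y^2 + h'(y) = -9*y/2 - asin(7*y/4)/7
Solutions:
 h(y) = C1 - y^4/12 + 4*y^3/3 - 9*y^2/4 - y*asin(7*y/4)/7 - sqrt(16 - 49*y^2)/49


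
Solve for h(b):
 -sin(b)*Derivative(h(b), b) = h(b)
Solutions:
 h(b) = C1*sqrt(cos(b) + 1)/sqrt(cos(b) - 1)


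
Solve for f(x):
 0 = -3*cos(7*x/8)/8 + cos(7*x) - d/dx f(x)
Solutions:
 f(x) = C1 - 3*sin(7*x/8)/7 + sin(7*x)/7


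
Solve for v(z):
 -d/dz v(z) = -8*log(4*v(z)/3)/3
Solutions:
 -3*Integral(1/(log(_y) - log(3) + 2*log(2)), (_y, v(z)))/8 = C1 - z


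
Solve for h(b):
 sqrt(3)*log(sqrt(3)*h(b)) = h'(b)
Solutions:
 -2*sqrt(3)*Integral(1/(2*log(_y) + log(3)), (_y, h(b)))/3 = C1 - b


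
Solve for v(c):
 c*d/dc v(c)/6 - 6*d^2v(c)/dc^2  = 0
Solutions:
 v(c) = C1 + C2*erfi(sqrt(2)*c/12)


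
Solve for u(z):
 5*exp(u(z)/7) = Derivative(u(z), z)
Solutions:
 u(z) = 7*log(-1/(C1 + 5*z)) + 7*log(7)


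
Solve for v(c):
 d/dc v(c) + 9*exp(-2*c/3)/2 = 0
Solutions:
 v(c) = C1 + 27*exp(-2*c/3)/4


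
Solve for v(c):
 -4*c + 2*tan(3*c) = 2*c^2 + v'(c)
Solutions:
 v(c) = C1 - 2*c^3/3 - 2*c^2 - 2*log(cos(3*c))/3


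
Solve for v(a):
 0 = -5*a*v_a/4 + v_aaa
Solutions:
 v(a) = C1 + Integral(C2*airyai(10^(1/3)*a/2) + C3*airybi(10^(1/3)*a/2), a)


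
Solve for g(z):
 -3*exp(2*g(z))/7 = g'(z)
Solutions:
 g(z) = log(-sqrt(1/(C1 + 3*z))) - log(2) + log(14)/2
 g(z) = log(1/(C1 + 3*z))/2 - log(2) + log(14)/2


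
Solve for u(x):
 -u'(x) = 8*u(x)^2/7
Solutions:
 u(x) = 7/(C1 + 8*x)


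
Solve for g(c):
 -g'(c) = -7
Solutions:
 g(c) = C1 + 7*c


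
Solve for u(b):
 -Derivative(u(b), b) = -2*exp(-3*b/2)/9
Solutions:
 u(b) = C1 - 4*exp(-3*b/2)/27


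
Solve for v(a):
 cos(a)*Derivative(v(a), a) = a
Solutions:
 v(a) = C1 + Integral(a/cos(a), a)


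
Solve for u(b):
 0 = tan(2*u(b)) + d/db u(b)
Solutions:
 u(b) = -asin(C1*exp(-2*b))/2 + pi/2
 u(b) = asin(C1*exp(-2*b))/2


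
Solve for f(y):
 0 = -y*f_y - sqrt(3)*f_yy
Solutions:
 f(y) = C1 + C2*erf(sqrt(2)*3^(3/4)*y/6)


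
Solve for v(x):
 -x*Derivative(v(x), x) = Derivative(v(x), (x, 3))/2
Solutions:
 v(x) = C1 + Integral(C2*airyai(-2^(1/3)*x) + C3*airybi(-2^(1/3)*x), x)


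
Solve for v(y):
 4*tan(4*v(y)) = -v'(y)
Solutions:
 v(y) = -asin(C1*exp(-16*y))/4 + pi/4
 v(y) = asin(C1*exp(-16*y))/4


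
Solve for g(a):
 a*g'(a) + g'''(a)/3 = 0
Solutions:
 g(a) = C1 + Integral(C2*airyai(-3^(1/3)*a) + C3*airybi(-3^(1/3)*a), a)


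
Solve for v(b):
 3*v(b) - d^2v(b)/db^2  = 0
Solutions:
 v(b) = C1*exp(-sqrt(3)*b) + C2*exp(sqrt(3)*b)


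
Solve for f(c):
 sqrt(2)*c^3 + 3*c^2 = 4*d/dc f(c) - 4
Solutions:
 f(c) = C1 + sqrt(2)*c^4/16 + c^3/4 + c


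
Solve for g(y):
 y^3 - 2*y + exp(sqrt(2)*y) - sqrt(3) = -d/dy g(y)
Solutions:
 g(y) = C1 - y^4/4 + y^2 + sqrt(3)*y - sqrt(2)*exp(sqrt(2)*y)/2


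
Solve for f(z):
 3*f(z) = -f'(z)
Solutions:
 f(z) = C1*exp(-3*z)


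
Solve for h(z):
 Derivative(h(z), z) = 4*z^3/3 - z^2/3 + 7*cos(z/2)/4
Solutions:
 h(z) = C1 + z^4/3 - z^3/9 + 7*sin(z/2)/2


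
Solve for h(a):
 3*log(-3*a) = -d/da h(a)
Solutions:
 h(a) = C1 - 3*a*log(-a) + 3*a*(1 - log(3))


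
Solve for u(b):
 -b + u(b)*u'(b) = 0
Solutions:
 u(b) = -sqrt(C1 + b^2)
 u(b) = sqrt(C1 + b^2)


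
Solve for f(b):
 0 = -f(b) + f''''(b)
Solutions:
 f(b) = C1*exp(-b) + C2*exp(b) + C3*sin(b) + C4*cos(b)


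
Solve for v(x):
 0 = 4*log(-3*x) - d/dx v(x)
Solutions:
 v(x) = C1 + 4*x*log(-x) + 4*x*(-1 + log(3))


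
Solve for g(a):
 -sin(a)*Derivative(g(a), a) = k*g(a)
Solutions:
 g(a) = C1*exp(k*(-log(cos(a) - 1) + log(cos(a) + 1))/2)


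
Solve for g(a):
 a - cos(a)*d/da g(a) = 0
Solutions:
 g(a) = C1 + Integral(a/cos(a), a)


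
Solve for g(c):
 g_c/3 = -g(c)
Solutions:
 g(c) = C1*exp(-3*c)


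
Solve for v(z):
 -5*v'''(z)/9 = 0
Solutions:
 v(z) = C1 + C2*z + C3*z^2


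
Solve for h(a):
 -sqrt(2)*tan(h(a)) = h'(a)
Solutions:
 h(a) = pi - asin(C1*exp(-sqrt(2)*a))
 h(a) = asin(C1*exp(-sqrt(2)*a))


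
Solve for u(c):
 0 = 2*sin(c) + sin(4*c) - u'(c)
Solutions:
 u(c) = C1 - 2*cos(c) - cos(4*c)/4


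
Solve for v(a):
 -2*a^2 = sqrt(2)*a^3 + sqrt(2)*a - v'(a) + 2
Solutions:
 v(a) = C1 + sqrt(2)*a^4/4 + 2*a^3/3 + sqrt(2)*a^2/2 + 2*a


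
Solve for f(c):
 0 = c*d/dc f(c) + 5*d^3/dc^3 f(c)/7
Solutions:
 f(c) = C1 + Integral(C2*airyai(-5^(2/3)*7^(1/3)*c/5) + C3*airybi(-5^(2/3)*7^(1/3)*c/5), c)


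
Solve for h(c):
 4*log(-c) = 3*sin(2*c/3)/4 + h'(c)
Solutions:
 h(c) = C1 + 4*c*log(-c) - 4*c + 9*cos(2*c/3)/8


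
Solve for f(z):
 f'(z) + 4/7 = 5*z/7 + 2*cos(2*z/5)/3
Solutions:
 f(z) = C1 + 5*z^2/14 - 4*z/7 + 5*sin(2*z/5)/3


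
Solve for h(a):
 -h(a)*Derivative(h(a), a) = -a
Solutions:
 h(a) = -sqrt(C1 + a^2)
 h(a) = sqrt(C1 + a^2)


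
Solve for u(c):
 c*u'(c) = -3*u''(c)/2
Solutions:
 u(c) = C1 + C2*erf(sqrt(3)*c/3)


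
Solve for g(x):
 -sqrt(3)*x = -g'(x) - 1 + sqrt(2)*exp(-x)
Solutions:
 g(x) = C1 + sqrt(3)*x^2/2 - x - sqrt(2)*exp(-x)


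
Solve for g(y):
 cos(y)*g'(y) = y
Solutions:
 g(y) = C1 + Integral(y/cos(y), y)


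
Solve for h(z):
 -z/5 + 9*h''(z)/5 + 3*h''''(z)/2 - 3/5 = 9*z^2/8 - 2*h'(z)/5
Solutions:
 h(z) = C1 + C2*exp(z*(-3*12^(1/3)*5^(2/3)/(5 + sqrt(115))^(1/3) + 90^(1/3)*(5 + sqrt(115))^(1/3))/30)*sin(10^(1/3)*3^(1/6)*z*(10^(1/3)*3^(2/3)/(5 + sqrt(115))^(1/3) + (5 + sqrt(115))^(1/3))/10) + C3*exp(z*(-3*12^(1/3)*5^(2/3)/(5 + sqrt(115))^(1/3) + 90^(1/3)*(5 + sqrt(115))^(1/3))/30)*cos(10^(1/3)*3^(1/6)*z*(10^(1/3)*3^(2/3)/(5 + sqrt(115))^(1/3) + (5 + sqrt(115))^(1/3))/10) + C4*exp(-z*(-3*12^(1/3)*5^(2/3)/(5 + sqrt(115))^(1/3) + 90^(1/3)*(5 + sqrt(115))^(1/3))/15) + 15*z^3/16 - 397*z^2/32 + 3621*z/32


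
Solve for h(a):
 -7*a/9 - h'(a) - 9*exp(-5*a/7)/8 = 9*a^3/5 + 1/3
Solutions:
 h(a) = C1 - 9*a^4/20 - 7*a^2/18 - a/3 + 63*exp(-5*a/7)/40


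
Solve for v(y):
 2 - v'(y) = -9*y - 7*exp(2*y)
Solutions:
 v(y) = C1 + 9*y^2/2 + 2*y + 7*exp(2*y)/2


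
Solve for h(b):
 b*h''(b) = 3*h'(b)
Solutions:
 h(b) = C1 + C2*b^4


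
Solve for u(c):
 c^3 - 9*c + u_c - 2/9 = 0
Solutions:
 u(c) = C1 - c^4/4 + 9*c^2/2 + 2*c/9


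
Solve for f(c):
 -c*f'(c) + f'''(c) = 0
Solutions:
 f(c) = C1 + Integral(C2*airyai(c) + C3*airybi(c), c)


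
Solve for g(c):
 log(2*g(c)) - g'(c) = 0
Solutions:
 -Integral(1/(log(_y) + log(2)), (_y, g(c))) = C1 - c


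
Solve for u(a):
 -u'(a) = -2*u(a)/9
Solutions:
 u(a) = C1*exp(2*a/9)


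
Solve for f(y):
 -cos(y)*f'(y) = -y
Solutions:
 f(y) = C1 + Integral(y/cos(y), y)


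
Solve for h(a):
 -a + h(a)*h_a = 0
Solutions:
 h(a) = -sqrt(C1 + a^2)
 h(a) = sqrt(C1 + a^2)


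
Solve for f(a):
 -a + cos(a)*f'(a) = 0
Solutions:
 f(a) = C1 + Integral(a/cos(a), a)


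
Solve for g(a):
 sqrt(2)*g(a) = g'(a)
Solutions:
 g(a) = C1*exp(sqrt(2)*a)


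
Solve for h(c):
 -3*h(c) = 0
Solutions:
 h(c) = 0


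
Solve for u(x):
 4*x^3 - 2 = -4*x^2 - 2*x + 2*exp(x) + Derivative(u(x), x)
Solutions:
 u(x) = C1 + x^4 + 4*x^3/3 + x^2 - 2*x - 2*exp(x)


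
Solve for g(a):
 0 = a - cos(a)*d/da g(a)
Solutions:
 g(a) = C1 + Integral(a/cos(a), a)


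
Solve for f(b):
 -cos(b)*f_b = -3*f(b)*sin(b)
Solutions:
 f(b) = C1/cos(b)^3


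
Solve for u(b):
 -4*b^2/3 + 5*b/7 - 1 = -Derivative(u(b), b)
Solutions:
 u(b) = C1 + 4*b^3/9 - 5*b^2/14 + b


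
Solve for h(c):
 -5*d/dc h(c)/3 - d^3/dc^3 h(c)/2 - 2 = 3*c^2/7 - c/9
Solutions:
 h(c) = C1 + C2*sin(sqrt(30)*c/3) + C3*cos(sqrt(30)*c/3) - 3*c^3/35 + c^2/30 - 183*c/175


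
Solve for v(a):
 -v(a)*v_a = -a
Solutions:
 v(a) = -sqrt(C1 + a^2)
 v(a) = sqrt(C1 + a^2)


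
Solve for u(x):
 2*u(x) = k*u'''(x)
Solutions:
 u(x) = C1*exp(2^(1/3)*x*(1/k)^(1/3)) + C2*exp(2^(1/3)*x*(-1 + sqrt(3)*I)*(1/k)^(1/3)/2) + C3*exp(-2^(1/3)*x*(1 + sqrt(3)*I)*(1/k)^(1/3)/2)


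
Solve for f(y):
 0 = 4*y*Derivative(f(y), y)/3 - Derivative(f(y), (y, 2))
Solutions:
 f(y) = C1 + C2*erfi(sqrt(6)*y/3)


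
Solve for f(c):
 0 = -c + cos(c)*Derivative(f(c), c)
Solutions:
 f(c) = C1 + Integral(c/cos(c), c)


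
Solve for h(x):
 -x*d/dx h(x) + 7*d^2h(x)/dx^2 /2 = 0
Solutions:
 h(x) = C1 + C2*erfi(sqrt(7)*x/7)


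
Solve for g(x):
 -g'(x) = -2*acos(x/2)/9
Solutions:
 g(x) = C1 + 2*x*acos(x/2)/9 - 2*sqrt(4 - x^2)/9


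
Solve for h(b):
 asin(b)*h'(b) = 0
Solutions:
 h(b) = C1


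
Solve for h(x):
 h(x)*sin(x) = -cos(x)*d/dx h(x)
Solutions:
 h(x) = C1*cos(x)


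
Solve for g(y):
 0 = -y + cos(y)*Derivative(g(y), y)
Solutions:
 g(y) = C1 + Integral(y/cos(y), y)


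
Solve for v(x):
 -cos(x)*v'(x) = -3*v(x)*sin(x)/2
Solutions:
 v(x) = C1/cos(x)^(3/2)


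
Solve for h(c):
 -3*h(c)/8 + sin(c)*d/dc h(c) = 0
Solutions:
 h(c) = C1*(cos(c) - 1)^(3/16)/(cos(c) + 1)^(3/16)


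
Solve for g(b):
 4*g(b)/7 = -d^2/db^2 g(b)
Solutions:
 g(b) = C1*sin(2*sqrt(7)*b/7) + C2*cos(2*sqrt(7)*b/7)


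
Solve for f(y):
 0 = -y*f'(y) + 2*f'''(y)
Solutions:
 f(y) = C1 + Integral(C2*airyai(2^(2/3)*y/2) + C3*airybi(2^(2/3)*y/2), y)


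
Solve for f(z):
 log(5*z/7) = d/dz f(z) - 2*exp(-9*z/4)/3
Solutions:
 f(z) = C1 + z*log(z) + z*(-log(7) - 1 + log(5)) - 8*exp(-9*z/4)/27


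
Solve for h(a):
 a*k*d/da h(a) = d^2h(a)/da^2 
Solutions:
 h(a) = Piecewise((-sqrt(2)*sqrt(pi)*C1*erf(sqrt(2)*a*sqrt(-k)/2)/(2*sqrt(-k)) - C2, (k > 0) | (k < 0)), (-C1*a - C2, True))


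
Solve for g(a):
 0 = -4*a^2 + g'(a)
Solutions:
 g(a) = C1 + 4*a^3/3


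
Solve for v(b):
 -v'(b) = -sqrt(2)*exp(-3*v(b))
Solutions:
 v(b) = log(C1 + 3*sqrt(2)*b)/3
 v(b) = log((-3^(1/3) - 3^(5/6)*I)*(C1 + sqrt(2)*b)^(1/3)/2)
 v(b) = log((-3^(1/3) + 3^(5/6)*I)*(C1 + sqrt(2)*b)^(1/3)/2)


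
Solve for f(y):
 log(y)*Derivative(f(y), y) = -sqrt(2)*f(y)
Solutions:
 f(y) = C1*exp(-sqrt(2)*li(y))


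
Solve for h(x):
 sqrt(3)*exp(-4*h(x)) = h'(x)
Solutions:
 h(x) = log(-I*(C1 + 4*sqrt(3)*x)^(1/4))
 h(x) = log(I*(C1 + 4*sqrt(3)*x)^(1/4))
 h(x) = log(-(C1 + 4*sqrt(3)*x)^(1/4))
 h(x) = log(C1 + 4*sqrt(3)*x)/4


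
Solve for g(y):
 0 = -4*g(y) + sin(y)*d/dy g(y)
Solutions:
 g(y) = C1*(cos(y)^2 - 2*cos(y) + 1)/(cos(y)^2 + 2*cos(y) + 1)


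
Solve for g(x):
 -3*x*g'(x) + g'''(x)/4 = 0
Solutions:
 g(x) = C1 + Integral(C2*airyai(12^(1/3)*x) + C3*airybi(12^(1/3)*x), x)


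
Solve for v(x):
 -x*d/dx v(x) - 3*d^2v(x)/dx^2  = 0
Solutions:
 v(x) = C1 + C2*erf(sqrt(6)*x/6)


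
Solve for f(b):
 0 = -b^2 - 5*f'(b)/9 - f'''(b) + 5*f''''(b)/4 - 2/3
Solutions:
 f(b) = C1 + C2*exp(b*(-2^(1/3)*(5*sqrt(6585) + 407)^(1/3) - 8*2^(2/3)/(5*sqrt(6585) + 407)^(1/3) + 8)/30)*sin(2^(1/3)*sqrt(3)*b*(-(5*sqrt(6585) + 407)^(1/3) + 8*2^(1/3)/(5*sqrt(6585) + 407)^(1/3))/30) + C3*exp(b*(-2^(1/3)*(5*sqrt(6585) + 407)^(1/3) - 8*2^(2/3)/(5*sqrt(6585) + 407)^(1/3) + 8)/30)*cos(2^(1/3)*sqrt(3)*b*(-(5*sqrt(6585) + 407)^(1/3) + 8*2^(1/3)/(5*sqrt(6585) + 407)^(1/3))/30) + C4*exp(b*(8*2^(2/3)/(5*sqrt(6585) + 407)^(1/3) + 4 + 2^(1/3)*(5*sqrt(6585) + 407)^(1/3))/15) - 3*b^3/5 + 132*b/25


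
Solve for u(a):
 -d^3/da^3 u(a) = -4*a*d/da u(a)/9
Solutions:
 u(a) = C1 + Integral(C2*airyai(2^(2/3)*3^(1/3)*a/3) + C3*airybi(2^(2/3)*3^(1/3)*a/3), a)


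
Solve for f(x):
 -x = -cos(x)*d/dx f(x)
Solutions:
 f(x) = C1 + Integral(x/cos(x), x)


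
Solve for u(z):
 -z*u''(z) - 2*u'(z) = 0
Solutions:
 u(z) = C1 + C2/z


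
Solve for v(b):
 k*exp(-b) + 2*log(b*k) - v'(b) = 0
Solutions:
 v(b) = C1 + 2*b*log(b*k) - 2*b - k*exp(-b)


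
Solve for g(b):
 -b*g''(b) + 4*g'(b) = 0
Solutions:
 g(b) = C1 + C2*b^5


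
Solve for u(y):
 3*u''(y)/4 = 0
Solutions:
 u(y) = C1 + C2*y


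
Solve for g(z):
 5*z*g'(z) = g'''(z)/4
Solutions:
 g(z) = C1 + Integral(C2*airyai(20^(1/3)*z) + C3*airybi(20^(1/3)*z), z)


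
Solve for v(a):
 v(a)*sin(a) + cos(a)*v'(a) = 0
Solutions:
 v(a) = C1*cos(a)


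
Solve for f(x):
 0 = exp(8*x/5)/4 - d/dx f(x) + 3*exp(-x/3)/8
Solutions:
 f(x) = C1 + 5*exp(8*x/5)/32 - 9*exp(-x/3)/8


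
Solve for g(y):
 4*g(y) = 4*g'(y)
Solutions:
 g(y) = C1*exp(y)


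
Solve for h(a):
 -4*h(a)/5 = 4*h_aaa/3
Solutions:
 h(a) = C3*exp(-3^(1/3)*5^(2/3)*a/5) + (C1*sin(3^(5/6)*5^(2/3)*a/10) + C2*cos(3^(5/6)*5^(2/3)*a/10))*exp(3^(1/3)*5^(2/3)*a/10)


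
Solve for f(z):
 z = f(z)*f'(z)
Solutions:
 f(z) = -sqrt(C1 + z^2)
 f(z) = sqrt(C1 + z^2)


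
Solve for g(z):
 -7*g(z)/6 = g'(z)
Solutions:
 g(z) = C1*exp(-7*z/6)


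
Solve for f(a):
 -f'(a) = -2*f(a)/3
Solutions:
 f(a) = C1*exp(2*a/3)


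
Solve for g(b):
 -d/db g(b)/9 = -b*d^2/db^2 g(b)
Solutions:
 g(b) = C1 + C2*b^(10/9)


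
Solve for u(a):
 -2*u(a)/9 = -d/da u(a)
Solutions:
 u(a) = C1*exp(2*a/9)


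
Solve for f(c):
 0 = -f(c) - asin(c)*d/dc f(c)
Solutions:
 f(c) = C1*exp(-Integral(1/asin(c), c))


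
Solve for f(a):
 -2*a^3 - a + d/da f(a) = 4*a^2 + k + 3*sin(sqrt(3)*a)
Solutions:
 f(a) = C1 + a^4/2 + 4*a^3/3 + a^2/2 + a*k - sqrt(3)*cos(sqrt(3)*a)


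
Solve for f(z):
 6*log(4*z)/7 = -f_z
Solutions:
 f(z) = C1 - 6*z*log(z)/7 - 12*z*log(2)/7 + 6*z/7


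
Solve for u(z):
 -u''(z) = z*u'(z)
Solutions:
 u(z) = C1 + C2*erf(sqrt(2)*z/2)


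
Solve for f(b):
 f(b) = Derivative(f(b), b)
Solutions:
 f(b) = C1*exp(b)


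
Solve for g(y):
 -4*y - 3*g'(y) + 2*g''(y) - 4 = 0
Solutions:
 g(y) = C1 + C2*exp(3*y/2) - 2*y^2/3 - 20*y/9


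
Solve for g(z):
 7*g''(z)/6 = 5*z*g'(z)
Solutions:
 g(z) = C1 + C2*erfi(sqrt(105)*z/7)


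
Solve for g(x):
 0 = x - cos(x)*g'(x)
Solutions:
 g(x) = C1 + Integral(x/cos(x), x)


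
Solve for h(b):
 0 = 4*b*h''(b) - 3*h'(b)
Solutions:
 h(b) = C1 + C2*b^(7/4)


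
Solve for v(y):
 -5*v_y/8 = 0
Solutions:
 v(y) = C1


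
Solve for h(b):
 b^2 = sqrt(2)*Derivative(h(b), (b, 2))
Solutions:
 h(b) = C1 + C2*b + sqrt(2)*b^4/24


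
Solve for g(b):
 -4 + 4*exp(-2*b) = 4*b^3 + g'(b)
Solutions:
 g(b) = C1 - b^4 - 4*b - 2*exp(-2*b)


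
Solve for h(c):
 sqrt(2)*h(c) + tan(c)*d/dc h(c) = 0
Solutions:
 h(c) = C1/sin(c)^(sqrt(2))


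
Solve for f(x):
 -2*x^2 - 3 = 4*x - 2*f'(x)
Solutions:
 f(x) = C1 + x^3/3 + x^2 + 3*x/2


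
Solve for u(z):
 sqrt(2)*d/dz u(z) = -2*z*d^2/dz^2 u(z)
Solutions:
 u(z) = C1 + C2*z^(1 - sqrt(2)/2)


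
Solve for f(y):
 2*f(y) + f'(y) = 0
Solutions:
 f(y) = C1*exp(-2*y)


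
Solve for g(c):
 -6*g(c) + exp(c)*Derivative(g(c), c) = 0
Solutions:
 g(c) = C1*exp(-6*exp(-c))


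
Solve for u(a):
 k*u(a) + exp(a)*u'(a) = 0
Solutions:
 u(a) = C1*exp(k*exp(-a))


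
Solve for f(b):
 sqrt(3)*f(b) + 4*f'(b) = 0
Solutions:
 f(b) = C1*exp(-sqrt(3)*b/4)


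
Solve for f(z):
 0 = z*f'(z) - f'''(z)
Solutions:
 f(z) = C1 + Integral(C2*airyai(z) + C3*airybi(z), z)


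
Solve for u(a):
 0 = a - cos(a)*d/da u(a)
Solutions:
 u(a) = C1 + Integral(a/cos(a), a)


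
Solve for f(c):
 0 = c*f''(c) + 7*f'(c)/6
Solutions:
 f(c) = C1 + C2/c^(1/6)


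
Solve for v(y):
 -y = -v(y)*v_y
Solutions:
 v(y) = -sqrt(C1 + y^2)
 v(y) = sqrt(C1 + y^2)


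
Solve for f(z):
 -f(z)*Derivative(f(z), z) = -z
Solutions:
 f(z) = -sqrt(C1 + z^2)
 f(z) = sqrt(C1 + z^2)


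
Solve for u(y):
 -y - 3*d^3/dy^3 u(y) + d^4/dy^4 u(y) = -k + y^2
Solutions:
 u(y) = C1 + C2*y + C3*y^2 + C4*exp(3*y) - y^5/180 - 5*y^4/216 + y^3*(9*k - 5)/162


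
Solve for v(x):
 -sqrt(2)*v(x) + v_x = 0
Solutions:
 v(x) = C1*exp(sqrt(2)*x)


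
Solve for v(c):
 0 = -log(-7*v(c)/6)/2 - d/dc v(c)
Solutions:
 2*Integral(1/(log(-_y) - log(6) + log(7)), (_y, v(c))) = C1 - c


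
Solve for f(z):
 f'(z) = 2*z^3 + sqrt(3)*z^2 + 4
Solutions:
 f(z) = C1 + z^4/2 + sqrt(3)*z^3/3 + 4*z


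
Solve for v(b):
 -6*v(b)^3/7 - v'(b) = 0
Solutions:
 v(b) = -sqrt(14)*sqrt(-1/(C1 - 6*b))/2
 v(b) = sqrt(14)*sqrt(-1/(C1 - 6*b))/2


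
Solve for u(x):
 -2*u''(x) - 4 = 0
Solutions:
 u(x) = C1 + C2*x - x^2


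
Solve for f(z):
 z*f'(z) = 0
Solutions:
 f(z) = C1


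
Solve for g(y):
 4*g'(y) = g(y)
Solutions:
 g(y) = C1*exp(y/4)


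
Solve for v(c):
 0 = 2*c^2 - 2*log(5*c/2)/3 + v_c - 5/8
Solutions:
 v(c) = C1 - 2*c^3/3 + 2*c*log(c)/3 - 2*c*log(2)/3 - c/24 + 2*c*log(5)/3


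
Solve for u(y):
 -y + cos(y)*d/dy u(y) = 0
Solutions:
 u(y) = C1 + Integral(y/cos(y), y)


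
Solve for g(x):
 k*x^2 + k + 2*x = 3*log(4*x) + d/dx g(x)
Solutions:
 g(x) = C1 + k*x^3/3 + k*x + x^2 - 3*x*log(x) - x*log(64) + 3*x


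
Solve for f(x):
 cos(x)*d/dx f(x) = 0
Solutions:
 f(x) = C1


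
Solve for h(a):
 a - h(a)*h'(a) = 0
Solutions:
 h(a) = -sqrt(C1 + a^2)
 h(a) = sqrt(C1 + a^2)


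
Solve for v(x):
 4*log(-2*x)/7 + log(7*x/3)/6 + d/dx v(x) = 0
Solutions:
 v(x) = C1 - 31*x*log(x)/42 + x*(-24*log(2) - 7*log(7) + 7*log(3) + 31 - 24*I*pi)/42


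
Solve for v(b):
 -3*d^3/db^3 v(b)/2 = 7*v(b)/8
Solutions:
 v(b) = C3*exp(b*(-126^(1/3) + 3*14^(1/3)*3^(2/3))/24)*sin(14^(1/3)*3^(1/6)*b/4) + C4*exp(b*(-126^(1/3) + 3*14^(1/3)*3^(2/3))/24)*cos(14^(1/3)*3^(1/6)*b/4) + C5*exp(-b*(126^(1/3) + 3*14^(1/3)*3^(2/3))/24) + (C1*sin(14^(1/3)*3^(1/6)*b/4) + C2*cos(14^(1/3)*3^(1/6)*b/4))*exp(126^(1/3)*b/12)


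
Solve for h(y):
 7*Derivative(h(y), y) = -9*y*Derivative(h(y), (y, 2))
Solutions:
 h(y) = C1 + C2*y^(2/9)


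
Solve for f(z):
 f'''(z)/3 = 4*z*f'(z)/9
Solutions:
 f(z) = C1 + Integral(C2*airyai(6^(2/3)*z/3) + C3*airybi(6^(2/3)*z/3), z)


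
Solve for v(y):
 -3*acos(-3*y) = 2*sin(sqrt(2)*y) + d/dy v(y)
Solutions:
 v(y) = C1 - 3*y*acos(-3*y) - sqrt(1 - 9*y^2) + sqrt(2)*cos(sqrt(2)*y)


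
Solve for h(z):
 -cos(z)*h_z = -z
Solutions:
 h(z) = C1 + Integral(z/cos(z), z)
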